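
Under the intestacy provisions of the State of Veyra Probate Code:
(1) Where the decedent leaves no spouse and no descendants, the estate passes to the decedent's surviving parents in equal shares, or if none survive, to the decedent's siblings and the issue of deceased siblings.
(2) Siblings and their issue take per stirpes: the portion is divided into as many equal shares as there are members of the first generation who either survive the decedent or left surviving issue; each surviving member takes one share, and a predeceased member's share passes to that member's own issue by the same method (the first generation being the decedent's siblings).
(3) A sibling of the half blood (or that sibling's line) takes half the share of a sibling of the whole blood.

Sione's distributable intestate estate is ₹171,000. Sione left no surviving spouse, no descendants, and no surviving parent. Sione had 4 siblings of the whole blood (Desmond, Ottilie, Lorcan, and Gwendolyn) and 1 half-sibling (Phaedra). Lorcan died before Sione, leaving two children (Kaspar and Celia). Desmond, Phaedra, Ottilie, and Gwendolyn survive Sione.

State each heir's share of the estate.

Desmond: ₹38,000; Phaedra: ₹19,000; Ottilie: ₹38,000; Kaspar: ₹19,000; Celia: ₹19,000; Gwendolyn: ₹38,000

The entire ₹171,000 passes to the siblings and their issue.
Counting each half-blood sibling's line as half a unit, there are 9/2 units in ₹171,000, so one unit is ₹38,000. Whole-blood lines (Desmond, Ottilie, Lorcan, and Gwendolyn) take ₹38,000 each; half-blood lines (Phaedra) take ₹19,000 each.
Lorcan's share (₹38,000) is divided into 2 shares of ₹19,000: Kaspar and Celia each take ₹19,000.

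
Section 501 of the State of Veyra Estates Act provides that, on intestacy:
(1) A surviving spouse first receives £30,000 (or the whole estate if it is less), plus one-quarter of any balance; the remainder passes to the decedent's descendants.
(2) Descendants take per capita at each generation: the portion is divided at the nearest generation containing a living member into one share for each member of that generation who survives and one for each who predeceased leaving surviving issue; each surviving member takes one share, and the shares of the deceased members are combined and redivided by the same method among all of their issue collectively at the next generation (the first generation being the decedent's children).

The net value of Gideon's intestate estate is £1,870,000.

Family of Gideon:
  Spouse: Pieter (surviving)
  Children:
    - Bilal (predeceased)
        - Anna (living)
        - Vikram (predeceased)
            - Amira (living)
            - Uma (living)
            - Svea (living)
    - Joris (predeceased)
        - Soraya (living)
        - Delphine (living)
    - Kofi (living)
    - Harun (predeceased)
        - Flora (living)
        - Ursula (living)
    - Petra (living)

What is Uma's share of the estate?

Pieter first takes £30,000, leaving a balance of £1,840,000. Pieter then takes one-quarter of the balance (£460,000), for a total of £490,000. The remaining £1,380,000 passes to the descendants.
The descendants' portion (£1,380,000) is divided at the children's generation into 5 shares of £276,000. Kofi and Petra each take £276,000. The 3 shares of the deceased (Bilal, Joris, and Harun) are combined into a pool of £828,000.
That pool (£828,000) is divided at the grandchildren's generation into 6 shares of £138,000. Anna, Soraya, Delphine, Flora, and Ursula each take £138,000. The remaining share for the deceased Vikram (£138,000) is carried to the next generation.
That pool (£138,000) is divided at the great-grandchildren's generation equally among Amira, Uma, and Svea: £46,000 each.

Uma receives £46,000.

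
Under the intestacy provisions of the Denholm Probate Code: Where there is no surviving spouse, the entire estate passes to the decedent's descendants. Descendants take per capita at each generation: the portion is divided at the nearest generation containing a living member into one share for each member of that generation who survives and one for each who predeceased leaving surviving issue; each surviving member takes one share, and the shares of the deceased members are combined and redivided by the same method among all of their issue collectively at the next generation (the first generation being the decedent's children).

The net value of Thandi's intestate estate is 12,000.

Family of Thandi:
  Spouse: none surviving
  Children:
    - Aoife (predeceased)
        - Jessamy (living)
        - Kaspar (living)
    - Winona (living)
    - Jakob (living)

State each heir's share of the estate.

The entire 12,000 passes to the descendants.
That amount (12,000) is divided at the children's generation into 3 shares of 4,000. Winona and Jakob each take 4,000. The remaining share for the deceased Aoife (4,000) is carried to the next generation.
That pool (4,000) is divided at the grandchildren's generation equally among Jessamy and Kaspar: 2,000 each.

Jessamy: 2,000; Kaspar: 2,000; Winona: 4,000; Jakob: 4,000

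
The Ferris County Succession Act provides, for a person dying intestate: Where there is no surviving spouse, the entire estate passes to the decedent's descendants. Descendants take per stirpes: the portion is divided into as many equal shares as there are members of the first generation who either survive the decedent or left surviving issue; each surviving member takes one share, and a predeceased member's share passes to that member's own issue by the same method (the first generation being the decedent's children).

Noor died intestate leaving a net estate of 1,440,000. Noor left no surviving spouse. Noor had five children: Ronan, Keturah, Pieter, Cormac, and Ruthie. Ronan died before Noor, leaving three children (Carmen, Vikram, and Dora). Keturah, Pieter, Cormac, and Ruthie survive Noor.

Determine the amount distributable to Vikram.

The entire 1,440,000 passes to the descendants.
That amount (1,440,000) is divided into 5 shares of 288,000: Keturah, Pieter, Cormac, and Ruthie each take 288,000; Ronan's 288,000 share passes to Ronan's issue.
Ronan's share (288,000) is divided into 3 shares of 96,000: Carmen, Vikram, and Dora each take 96,000.

Vikram receives 96,000.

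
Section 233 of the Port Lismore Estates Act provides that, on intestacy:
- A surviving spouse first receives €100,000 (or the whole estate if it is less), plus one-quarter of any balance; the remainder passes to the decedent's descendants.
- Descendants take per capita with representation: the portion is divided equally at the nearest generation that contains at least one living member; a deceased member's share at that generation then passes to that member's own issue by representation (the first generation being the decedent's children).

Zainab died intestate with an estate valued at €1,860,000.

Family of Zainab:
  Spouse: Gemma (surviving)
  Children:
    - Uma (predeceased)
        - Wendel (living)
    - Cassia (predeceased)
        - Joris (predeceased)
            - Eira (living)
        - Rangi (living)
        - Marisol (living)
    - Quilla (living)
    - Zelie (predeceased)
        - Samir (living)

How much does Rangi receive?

Gemma first takes €100,000, leaving a balance of €1,760,000. Gemma then takes one-quarter of the balance (€440,000), for a total of €540,000. The remaining €1,320,000 passes to the descendants.
The descendants' portion (€1,320,000) is divided into 4 shares of €330,000: Quilla takes €330,000; Uma's €330,000 share passes to Uma's issue; Cassia's €330,000 share passes to Cassia's issue; Zelie's €330,000 share passes to Zelie's issue.
Uma's share (€330,000) passes entirely to Wendel.
Cassia's share (€330,000) is divided into 3 shares of €110,000: Rangi and Marisol each take €110,000; Joris's €110,000 share passes to Joris's issue.
Joris's share (€110,000) passes entirely to Eira.
Zelie's share (€330,000) passes entirely to Samir.

Rangi receives €110,000.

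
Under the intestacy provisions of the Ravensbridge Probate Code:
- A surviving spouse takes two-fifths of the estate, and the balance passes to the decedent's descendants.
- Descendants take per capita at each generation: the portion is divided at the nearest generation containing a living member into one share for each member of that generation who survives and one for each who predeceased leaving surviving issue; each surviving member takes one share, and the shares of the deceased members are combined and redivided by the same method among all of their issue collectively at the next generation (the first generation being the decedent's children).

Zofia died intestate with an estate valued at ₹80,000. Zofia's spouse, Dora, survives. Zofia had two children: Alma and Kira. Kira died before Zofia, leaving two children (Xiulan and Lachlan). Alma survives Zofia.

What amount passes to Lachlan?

Dora takes two-fifths of ₹80,000 = ₹32,000. The remaining ₹48,000 passes to the descendants.
The descendants' portion (₹48,000) is divided at the children's generation into 2 shares of ₹24,000. Alma takes ₹24,000. The remaining share for the deceased Kira (₹24,000) is carried to the next generation.
That pool (₹24,000) is divided at the grandchildren's generation equally among Xiulan and Lachlan: ₹12,000 each.

Lachlan receives ₹12,000.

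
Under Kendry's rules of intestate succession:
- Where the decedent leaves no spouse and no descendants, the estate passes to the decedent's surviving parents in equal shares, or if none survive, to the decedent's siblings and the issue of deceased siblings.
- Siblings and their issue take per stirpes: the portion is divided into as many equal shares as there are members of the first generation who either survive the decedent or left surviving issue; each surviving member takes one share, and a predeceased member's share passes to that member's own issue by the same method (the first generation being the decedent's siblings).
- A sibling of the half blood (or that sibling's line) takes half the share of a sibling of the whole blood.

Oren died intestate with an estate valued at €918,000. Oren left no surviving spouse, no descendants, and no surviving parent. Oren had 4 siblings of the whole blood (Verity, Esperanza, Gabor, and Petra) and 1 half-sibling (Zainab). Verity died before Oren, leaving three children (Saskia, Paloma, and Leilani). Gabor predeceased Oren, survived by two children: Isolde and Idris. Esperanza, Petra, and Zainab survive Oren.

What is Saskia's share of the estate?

The entire €918,000 passes to the siblings and their issue.
Counting each half-blood sibling's line as half a unit, there are 9/2 units in €918,000, so one unit is €204,000. Whole-blood lines (Verity, Esperanza, Gabor, and Petra) take €204,000 each; half-blood lines (Zainab) take €102,000 each.
Verity's share (€204,000) is divided into 3 shares of €68,000: Saskia, Paloma, and Leilani each take €68,000.
Gabor's share (€204,000) is divided into 2 shares of €102,000: Isolde and Idris each take €102,000.

Saskia receives €68,000.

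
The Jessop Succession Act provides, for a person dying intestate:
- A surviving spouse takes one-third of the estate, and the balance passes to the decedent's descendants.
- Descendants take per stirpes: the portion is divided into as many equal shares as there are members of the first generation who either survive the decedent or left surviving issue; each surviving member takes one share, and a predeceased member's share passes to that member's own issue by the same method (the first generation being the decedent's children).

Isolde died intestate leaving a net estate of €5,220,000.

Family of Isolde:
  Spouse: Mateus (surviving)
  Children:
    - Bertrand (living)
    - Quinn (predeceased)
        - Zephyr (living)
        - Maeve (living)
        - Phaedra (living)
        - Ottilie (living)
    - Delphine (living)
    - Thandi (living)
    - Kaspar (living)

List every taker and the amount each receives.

Mateus takes one-third of €5,220,000 = €1,740,000. The remaining €3,480,000 passes to the descendants.
The descendants' portion (€3,480,000) is divided into 5 shares of €696,000: Bertrand, Delphine, Thandi, and Kaspar each take €696,000; Quinn's €696,000 share passes to Quinn's issue.
Quinn's share (€696,000) is divided into 4 shares of €174,000: Zephyr, Maeve, Phaedra, and Ottilie each take €174,000.

Mateus: €1,740,000; Bertrand: €696,000; Zephyr: €174,000; Maeve: €174,000; Phaedra: €174,000; Ottilie: €174,000; Delphine: €696,000; Thandi: €696,000; Kaspar: €696,000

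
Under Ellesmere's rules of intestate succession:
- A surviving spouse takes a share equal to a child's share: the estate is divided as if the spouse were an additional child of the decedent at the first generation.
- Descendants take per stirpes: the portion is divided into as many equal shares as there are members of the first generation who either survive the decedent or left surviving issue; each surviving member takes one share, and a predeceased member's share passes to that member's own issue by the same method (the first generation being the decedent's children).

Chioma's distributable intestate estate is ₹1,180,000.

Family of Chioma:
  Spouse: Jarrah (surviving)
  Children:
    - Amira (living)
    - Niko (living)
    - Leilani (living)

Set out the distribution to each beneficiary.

The spouse counts as an additional share at the children's level, so there are 4 primary shares of ₹295,000. Jarrah takes one such share (₹295,000).
The children's combined portion (₹885,000) is divided into 3 shares of ₹295,000: Amira, Niko, and Leilani each take ₹295,000.

Jarrah: ₹295,000; Amira: ₹295,000; Niko: ₹295,000; Leilani: ₹295,000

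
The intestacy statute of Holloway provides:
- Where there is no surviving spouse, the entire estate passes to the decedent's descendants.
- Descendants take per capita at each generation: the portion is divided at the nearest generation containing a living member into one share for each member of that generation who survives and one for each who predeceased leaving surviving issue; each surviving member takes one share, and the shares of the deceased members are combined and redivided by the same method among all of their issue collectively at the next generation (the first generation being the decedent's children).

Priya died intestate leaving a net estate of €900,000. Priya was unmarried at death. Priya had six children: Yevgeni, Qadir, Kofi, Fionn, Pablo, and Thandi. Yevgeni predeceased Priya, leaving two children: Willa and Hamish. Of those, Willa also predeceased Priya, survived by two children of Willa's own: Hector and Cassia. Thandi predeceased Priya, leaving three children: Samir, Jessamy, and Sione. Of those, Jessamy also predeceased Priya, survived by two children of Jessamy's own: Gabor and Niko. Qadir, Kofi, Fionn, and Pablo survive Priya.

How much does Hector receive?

Hector receives €30,000.

The entire €900,000 passes to the descendants.
That amount (€900,000) is divided at the children's generation into 6 shares of €150,000. Qadir, Kofi, Fionn, and Pablo each take €150,000. The 2 shares of the deceased (Yevgeni and Thandi) are combined into a pool of €300,000.
That pool (€300,000) is divided at the grandchildren's generation into 5 shares of €60,000. Hamish, Samir, and Sione each take €60,000. The 2 shares of the deceased (Willa and Jessamy) are combined into a pool of €120,000.
That pool (€120,000) is divided at the great-grandchildren's generation equally among Hector, Cassia, Gabor, and Niko: €30,000 each.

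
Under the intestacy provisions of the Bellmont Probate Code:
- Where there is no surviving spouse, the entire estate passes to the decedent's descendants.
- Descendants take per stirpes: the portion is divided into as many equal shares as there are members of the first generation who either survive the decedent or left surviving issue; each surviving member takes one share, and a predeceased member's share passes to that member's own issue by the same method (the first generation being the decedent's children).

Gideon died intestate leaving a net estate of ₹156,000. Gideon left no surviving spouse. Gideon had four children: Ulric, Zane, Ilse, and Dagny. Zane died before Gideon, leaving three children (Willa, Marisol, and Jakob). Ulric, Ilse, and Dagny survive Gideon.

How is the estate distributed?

The entire ₹156,000 passes to the descendants.
That amount (₹156,000) is divided into 4 shares of ₹39,000: Ulric, Ilse, and Dagny each take ₹39,000; Zane's ₹39,000 share passes to Zane's issue.
Zane's share (₹39,000) is divided into 3 shares of ₹13,000: Willa, Marisol, and Jakob each take ₹13,000.

Ulric: ₹39,000; Willa: ₹13,000; Marisol: ₹13,000; Jakob: ₹13,000; Ilse: ₹39,000; Dagny: ₹39,000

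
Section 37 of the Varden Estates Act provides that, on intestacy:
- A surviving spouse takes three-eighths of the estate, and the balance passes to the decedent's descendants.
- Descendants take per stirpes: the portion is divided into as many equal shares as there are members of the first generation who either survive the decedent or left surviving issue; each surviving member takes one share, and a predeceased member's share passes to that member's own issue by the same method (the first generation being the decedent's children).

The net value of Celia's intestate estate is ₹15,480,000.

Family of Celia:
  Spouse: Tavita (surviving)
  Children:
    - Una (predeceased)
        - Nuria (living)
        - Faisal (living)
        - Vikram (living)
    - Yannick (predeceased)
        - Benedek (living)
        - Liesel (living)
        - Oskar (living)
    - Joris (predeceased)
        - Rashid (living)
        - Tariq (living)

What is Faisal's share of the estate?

Faisal receives ₹1,075,000.

Tavita takes three-eighths of ₹15,480,000 = ₹5,805,000. The remaining ₹9,675,000 passes to the descendants.
The descendants' portion (₹9,675,000) is divided into 3 shares of ₹3,225,000: Una's ₹3,225,000 share passes to Una's issue; Yannick's ₹3,225,000 share passes to Yannick's issue; Joris's ₹3,225,000 share passes to Joris's issue.
Una's share (₹3,225,000) is divided into 3 shares of ₹1,075,000: Nuria, Faisal, and Vikram each take ₹1,075,000.
Yannick's share (₹3,225,000) is divided into 3 shares of ₹1,075,000: Benedek, Liesel, and Oskar each take ₹1,075,000.
Joris's share (₹3,225,000) is divided into 2 shares of ₹1,612,500: Rashid and Tariq each take ₹1,612,500.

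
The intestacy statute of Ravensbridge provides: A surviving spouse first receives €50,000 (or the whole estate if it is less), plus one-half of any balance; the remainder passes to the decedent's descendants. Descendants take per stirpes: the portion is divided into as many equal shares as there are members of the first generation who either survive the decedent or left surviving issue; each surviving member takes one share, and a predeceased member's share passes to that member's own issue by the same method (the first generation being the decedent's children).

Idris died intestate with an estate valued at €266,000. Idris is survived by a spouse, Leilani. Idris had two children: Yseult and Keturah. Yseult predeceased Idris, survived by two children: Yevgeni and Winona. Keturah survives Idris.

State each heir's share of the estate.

Leilani: €158,000; Yevgeni: €27,000; Winona: €27,000; Keturah: €54,000

Leilani first takes €50,000, leaving a balance of €216,000. Leilani then takes one-half of the balance (€108,000), for a total of €158,000. The remaining €108,000 passes to the descendants.
The descendants' portion (€108,000) is divided into 2 shares of €54,000: Keturah takes €54,000; Yseult's €54,000 share passes to Yseult's issue.
Yseult's share (€54,000) is divided into 2 shares of €27,000: Yevgeni and Winona each take €27,000.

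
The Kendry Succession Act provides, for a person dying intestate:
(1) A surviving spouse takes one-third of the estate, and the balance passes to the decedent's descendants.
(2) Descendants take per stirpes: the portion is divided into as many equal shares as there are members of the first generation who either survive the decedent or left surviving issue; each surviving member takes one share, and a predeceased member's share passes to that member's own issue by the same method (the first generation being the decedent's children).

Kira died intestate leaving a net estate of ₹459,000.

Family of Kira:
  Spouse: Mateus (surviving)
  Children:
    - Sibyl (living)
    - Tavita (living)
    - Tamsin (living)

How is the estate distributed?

Mateus: ₹153,000; Sibyl: ₹102,000; Tavita: ₹102,000; Tamsin: ₹102,000

Mateus takes one-third of ₹459,000 = ₹153,000. The remaining ₹306,000 passes to the descendants.
The descendants' portion (₹306,000) is divided into 3 shares of ₹102,000: Sibyl, Tavita, and Tamsin each take ₹102,000.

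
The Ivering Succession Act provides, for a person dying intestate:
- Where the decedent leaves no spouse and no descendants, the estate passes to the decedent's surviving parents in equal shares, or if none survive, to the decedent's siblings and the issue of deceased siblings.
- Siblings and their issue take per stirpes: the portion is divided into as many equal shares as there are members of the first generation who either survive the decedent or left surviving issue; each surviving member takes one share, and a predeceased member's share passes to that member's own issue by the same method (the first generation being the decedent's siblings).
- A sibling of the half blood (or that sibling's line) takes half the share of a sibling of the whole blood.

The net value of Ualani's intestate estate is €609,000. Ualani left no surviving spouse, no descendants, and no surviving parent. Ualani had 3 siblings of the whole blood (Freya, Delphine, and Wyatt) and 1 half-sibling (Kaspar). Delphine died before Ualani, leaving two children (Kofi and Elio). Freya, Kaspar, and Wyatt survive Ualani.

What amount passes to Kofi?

Kofi receives €87,000.

The entire €609,000 passes to the siblings and their issue.
Counting each half-blood sibling's line as half a unit, there are 7/2 units in €609,000, so one unit is €174,000. Whole-blood lines (Freya, Delphine, and Wyatt) take €174,000 each; half-blood lines (Kaspar) take €87,000 each.
Delphine's share (€174,000) is divided into 2 shares of €87,000: Kofi and Elio each take €87,000.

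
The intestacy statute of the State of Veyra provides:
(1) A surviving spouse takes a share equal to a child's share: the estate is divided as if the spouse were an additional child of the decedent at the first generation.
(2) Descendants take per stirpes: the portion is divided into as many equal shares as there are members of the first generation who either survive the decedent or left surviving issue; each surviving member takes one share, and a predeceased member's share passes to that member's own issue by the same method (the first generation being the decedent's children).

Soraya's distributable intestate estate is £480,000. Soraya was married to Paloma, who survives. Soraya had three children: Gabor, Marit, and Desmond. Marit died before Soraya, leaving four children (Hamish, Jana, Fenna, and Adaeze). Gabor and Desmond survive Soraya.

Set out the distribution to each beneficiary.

Paloma: £120,000; Gabor: £120,000; Hamish: £30,000; Jana: £30,000; Fenna: £30,000; Adaeze: £30,000; Desmond: £120,000

The spouse counts as an additional share at the children's level, so there are 4 primary shares of £120,000. Paloma takes one such share (£120,000).
The children's combined portion (£360,000) is divided into 3 shares of £120,000: Gabor and Desmond each take £120,000; Marit's £120,000 share passes to Marit's issue.
Marit's share (£120,000) is divided into 4 shares of £30,000: Hamish, Jana, Fenna, and Adaeze each take £30,000.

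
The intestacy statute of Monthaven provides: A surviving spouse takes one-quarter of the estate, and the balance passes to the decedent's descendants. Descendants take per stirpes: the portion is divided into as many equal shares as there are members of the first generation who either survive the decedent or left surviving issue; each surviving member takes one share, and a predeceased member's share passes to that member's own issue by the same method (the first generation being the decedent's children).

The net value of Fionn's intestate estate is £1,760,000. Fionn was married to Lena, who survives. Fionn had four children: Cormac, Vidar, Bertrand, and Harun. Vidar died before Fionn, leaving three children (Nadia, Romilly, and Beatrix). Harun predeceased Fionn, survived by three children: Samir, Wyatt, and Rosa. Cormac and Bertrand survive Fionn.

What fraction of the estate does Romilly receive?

Lena takes one-quarter of £1,760,000 = £440,000. The remaining £1,320,000 passes to the descendants.
The descendants' portion (£1,320,000) is divided into 4 shares of £330,000: Cormac and Bertrand each take £330,000; Vidar's £330,000 share passes to Vidar's issue; Harun's £330,000 share passes to Harun's issue.
Vidar's share (£330,000) is divided into 3 shares of £110,000: Nadia, Romilly, and Beatrix each take £110,000.
Harun's share (£330,000) is divided into 3 shares of £110,000: Samir, Wyatt, and Rosa each take £110,000.

Romilly receives 1/16 of the estate.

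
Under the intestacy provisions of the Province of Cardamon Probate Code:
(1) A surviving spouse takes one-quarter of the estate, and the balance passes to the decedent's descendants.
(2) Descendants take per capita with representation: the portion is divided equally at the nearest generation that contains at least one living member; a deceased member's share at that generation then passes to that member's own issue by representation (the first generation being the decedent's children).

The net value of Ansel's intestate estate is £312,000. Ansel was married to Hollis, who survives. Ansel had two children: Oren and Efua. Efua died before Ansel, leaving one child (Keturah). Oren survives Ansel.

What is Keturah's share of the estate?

Keturah receives £117,000.

Hollis takes one-quarter of £312,000 = £78,000. The remaining £234,000 passes to the descendants.
The descendants' portion (£234,000) is divided into 2 shares of £117,000: Oren takes £117,000; Efua's £117,000 share passes to Efua's issue.
Efua's share (£117,000) passes entirely to Keturah.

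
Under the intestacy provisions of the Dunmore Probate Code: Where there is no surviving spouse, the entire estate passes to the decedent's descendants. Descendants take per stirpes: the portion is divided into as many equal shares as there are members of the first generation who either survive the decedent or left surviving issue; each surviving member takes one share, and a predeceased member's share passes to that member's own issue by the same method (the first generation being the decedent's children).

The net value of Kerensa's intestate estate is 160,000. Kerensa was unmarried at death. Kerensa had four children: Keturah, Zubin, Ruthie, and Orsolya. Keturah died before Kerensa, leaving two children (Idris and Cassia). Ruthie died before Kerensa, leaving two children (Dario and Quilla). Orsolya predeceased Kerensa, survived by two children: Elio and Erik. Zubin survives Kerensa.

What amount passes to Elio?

The entire 160,000 passes to the descendants.
That amount (160,000) is divided into 4 shares of 40,000: Zubin takes 40,000; Keturah's 40,000 share passes to Keturah's issue; Ruthie's 40,000 share passes to Ruthie's issue; Orsolya's 40,000 share passes to Orsolya's issue.
Keturah's share (40,000) is divided into 2 shares of 20,000: Idris and Cassia each take 20,000.
Ruthie's share (40,000) is divided into 2 shares of 20,000: Dario and Quilla each take 20,000.
Orsolya's share (40,000) is divided into 2 shares of 20,000: Elio and Erik each take 20,000.

Elio receives 20,000.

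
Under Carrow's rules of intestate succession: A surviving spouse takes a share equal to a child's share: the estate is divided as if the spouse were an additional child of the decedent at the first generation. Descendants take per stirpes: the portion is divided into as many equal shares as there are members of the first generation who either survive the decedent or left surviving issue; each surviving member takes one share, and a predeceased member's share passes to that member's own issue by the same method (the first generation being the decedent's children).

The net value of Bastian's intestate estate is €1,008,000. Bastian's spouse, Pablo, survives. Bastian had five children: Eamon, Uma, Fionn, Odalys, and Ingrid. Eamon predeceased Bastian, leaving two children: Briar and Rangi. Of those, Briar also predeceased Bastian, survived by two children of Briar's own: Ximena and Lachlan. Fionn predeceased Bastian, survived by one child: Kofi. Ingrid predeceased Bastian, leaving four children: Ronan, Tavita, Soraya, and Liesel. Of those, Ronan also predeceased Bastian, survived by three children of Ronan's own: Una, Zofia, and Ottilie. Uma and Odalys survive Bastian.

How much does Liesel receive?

Liesel receives €42,000.

The spouse counts as an additional share at the children's level, so there are 6 primary shares of €168,000. Pablo takes one such share (€168,000).
The children's combined portion (€840,000) is divided into 5 shares of €168,000: Uma and Odalys each take €168,000; Eamon's €168,000 share passes to Eamon's issue; Fionn's €168,000 share passes to Fionn's issue; Ingrid's €168,000 share passes to Ingrid's issue.
Eamon's share (€168,000) is divided into 2 shares of €84,000: Rangi takes €84,000; Briar's €84,000 share passes to Briar's issue.
Briar's share (€84,000) is divided into 2 shares of €42,000: Ximena and Lachlan each take €42,000.
Fionn's share (€168,000) passes entirely to Kofi.
Ingrid's share (€168,000) is divided into 4 shares of €42,000: Tavita, Soraya, and Liesel each take €42,000; Ronan's €42,000 share passes to Ronan's issue.
Ronan's share (€42,000) is divided into 3 shares of €14,000: Una, Zofia, and Ottilie each take €14,000.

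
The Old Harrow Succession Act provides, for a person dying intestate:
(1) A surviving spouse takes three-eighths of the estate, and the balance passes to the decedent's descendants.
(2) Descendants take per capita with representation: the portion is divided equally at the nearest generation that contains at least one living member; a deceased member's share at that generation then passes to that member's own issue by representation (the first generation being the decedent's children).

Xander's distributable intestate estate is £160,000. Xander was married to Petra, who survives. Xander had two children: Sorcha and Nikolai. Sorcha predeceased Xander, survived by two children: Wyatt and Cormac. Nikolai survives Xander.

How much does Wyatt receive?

Petra takes three-eighths of £160,000 = £60,000. The remaining £100,000 passes to the descendants.
The descendants' portion (£100,000) is divided into 2 shares of £50,000: Nikolai takes £50,000; Sorcha's £50,000 share passes to Sorcha's issue.
Sorcha's share (£50,000) is divided into 2 shares of £25,000: Wyatt and Cormac each take £25,000.

Wyatt receives £25,000.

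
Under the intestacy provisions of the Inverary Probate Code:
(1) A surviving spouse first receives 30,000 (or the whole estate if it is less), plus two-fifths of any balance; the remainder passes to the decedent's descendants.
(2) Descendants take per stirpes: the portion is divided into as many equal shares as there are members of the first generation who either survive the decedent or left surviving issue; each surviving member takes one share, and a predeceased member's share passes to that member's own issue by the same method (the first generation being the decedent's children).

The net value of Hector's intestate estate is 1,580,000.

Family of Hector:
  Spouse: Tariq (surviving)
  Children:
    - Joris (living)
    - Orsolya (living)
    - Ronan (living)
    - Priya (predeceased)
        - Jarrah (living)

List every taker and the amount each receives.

Tariq: 650,000; Joris: 232,500; Orsolya: 232,500; Ronan: 232,500; Jarrah: 232,500

Tariq first takes 30,000, leaving a balance of 1,550,000. Tariq then takes two-fifths of the balance (620,000), for a total of 650,000. The remaining 930,000 passes to the descendants.
The descendants' portion (930,000) is divided into 4 shares of 232,500: Joris, Orsolya, and Ronan each take 232,500; Priya's 232,500 share passes to Priya's issue.
Priya's share (232,500) passes entirely to Jarrah.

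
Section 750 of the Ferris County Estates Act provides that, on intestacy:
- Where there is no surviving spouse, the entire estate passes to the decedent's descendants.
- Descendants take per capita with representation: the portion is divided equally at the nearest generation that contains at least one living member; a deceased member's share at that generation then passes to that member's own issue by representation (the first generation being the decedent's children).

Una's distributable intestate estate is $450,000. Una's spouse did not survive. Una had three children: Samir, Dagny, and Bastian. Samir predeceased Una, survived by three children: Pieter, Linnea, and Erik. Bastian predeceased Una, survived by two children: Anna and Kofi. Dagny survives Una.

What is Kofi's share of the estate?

Kofi receives $75,000.

The entire $450,000 passes to the descendants.
That amount ($450,000) is divided into 3 shares of $150,000: Dagny takes $150,000; Samir's $150,000 share passes to Samir's issue; Bastian's $150,000 share passes to Bastian's issue.
Samir's share ($150,000) is divided into 3 shares of $50,000: Pieter, Linnea, and Erik each take $50,000.
Bastian's share ($150,000) is divided into 2 shares of $75,000: Anna and Kofi each take $75,000.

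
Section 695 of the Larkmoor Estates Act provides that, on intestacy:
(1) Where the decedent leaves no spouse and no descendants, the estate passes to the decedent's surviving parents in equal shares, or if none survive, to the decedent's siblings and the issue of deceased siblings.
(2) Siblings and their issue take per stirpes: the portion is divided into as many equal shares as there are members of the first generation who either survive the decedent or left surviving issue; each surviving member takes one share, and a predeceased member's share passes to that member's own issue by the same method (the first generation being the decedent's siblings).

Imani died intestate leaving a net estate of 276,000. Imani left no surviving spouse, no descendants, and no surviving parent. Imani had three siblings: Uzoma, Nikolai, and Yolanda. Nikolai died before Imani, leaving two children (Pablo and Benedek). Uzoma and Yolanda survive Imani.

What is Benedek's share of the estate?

The entire 276,000 passes to the siblings and their issue.
That amount (276,000) is divided into 3 shares of 92,000: Uzoma and Yolanda each take 92,000; Nikolai's 92,000 share passes to Nikolai's issue.
Nikolai's share (92,000) is divided into 2 shares of 46,000: Pablo and Benedek each take 46,000.

Benedek receives 46,000.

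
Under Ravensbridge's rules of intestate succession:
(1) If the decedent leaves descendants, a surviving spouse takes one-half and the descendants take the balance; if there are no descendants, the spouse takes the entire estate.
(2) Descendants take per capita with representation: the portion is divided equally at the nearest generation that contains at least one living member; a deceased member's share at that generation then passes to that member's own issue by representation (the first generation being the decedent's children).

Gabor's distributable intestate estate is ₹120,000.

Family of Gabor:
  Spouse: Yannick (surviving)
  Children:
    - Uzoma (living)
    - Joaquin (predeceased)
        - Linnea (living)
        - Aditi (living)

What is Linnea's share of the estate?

Yannick takes one-half of ₹120,000 = ₹60,000. The remaining ₹60,000 passes to the descendants.
The descendants' portion (₹60,000) is divided into 2 shares of ₹30,000: Uzoma takes ₹30,000; Joaquin's ₹30,000 share passes to Joaquin's issue.
Joaquin's share (₹30,000) is divided into 2 shares of ₹15,000: Linnea and Aditi each take ₹15,000.

Linnea receives ₹15,000.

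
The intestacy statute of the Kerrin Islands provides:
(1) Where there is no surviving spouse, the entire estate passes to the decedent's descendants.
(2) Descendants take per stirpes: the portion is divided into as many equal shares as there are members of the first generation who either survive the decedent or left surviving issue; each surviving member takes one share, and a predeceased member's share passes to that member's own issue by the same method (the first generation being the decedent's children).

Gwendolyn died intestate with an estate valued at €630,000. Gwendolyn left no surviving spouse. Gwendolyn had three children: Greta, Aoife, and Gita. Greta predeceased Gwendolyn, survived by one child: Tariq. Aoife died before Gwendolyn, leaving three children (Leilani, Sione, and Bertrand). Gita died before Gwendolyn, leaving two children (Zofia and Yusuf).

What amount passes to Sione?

The entire €630,000 passes to the descendants.
That amount (€630,000) is divided into 3 shares of €210,000: Greta's €210,000 share passes to Greta's issue; Aoife's €210,000 share passes to Aoife's issue; Gita's €210,000 share passes to Gita's issue.
Greta's share (€210,000) passes entirely to Tariq.
Aoife's share (€210,000) is divided into 3 shares of €70,000: Leilani, Sione, and Bertrand each take €70,000.
Gita's share (€210,000) is divided into 2 shares of €105,000: Zofia and Yusuf each take €105,000.

Sione receives €70,000.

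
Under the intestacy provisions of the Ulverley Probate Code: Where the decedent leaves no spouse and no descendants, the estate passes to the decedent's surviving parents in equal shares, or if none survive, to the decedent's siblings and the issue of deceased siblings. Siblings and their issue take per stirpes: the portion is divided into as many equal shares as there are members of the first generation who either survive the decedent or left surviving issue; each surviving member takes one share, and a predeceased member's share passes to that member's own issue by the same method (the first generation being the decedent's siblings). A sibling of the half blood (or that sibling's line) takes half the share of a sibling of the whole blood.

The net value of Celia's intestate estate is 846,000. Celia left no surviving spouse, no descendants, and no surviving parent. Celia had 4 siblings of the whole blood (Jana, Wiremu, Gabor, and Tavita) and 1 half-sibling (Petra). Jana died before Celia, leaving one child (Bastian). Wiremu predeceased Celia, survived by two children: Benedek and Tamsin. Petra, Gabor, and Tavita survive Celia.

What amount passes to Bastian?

The entire 846,000 passes to the siblings and their issue.
Counting each half-blood sibling's line as half a unit, there are 9/2 units in 846,000, so one unit is 188,000. Whole-blood lines (Jana, Wiremu, Gabor, and Tavita) take 188,000 each; half-blood lines (Petra) take 94,000 each.
Jana's share (188,000) passes entirely to Bastian.
Wiremu's share (188,000) is divided into 2 shares of 94,000: Benedek and Tamsin each take 94,000.

Bastian receives 188,000.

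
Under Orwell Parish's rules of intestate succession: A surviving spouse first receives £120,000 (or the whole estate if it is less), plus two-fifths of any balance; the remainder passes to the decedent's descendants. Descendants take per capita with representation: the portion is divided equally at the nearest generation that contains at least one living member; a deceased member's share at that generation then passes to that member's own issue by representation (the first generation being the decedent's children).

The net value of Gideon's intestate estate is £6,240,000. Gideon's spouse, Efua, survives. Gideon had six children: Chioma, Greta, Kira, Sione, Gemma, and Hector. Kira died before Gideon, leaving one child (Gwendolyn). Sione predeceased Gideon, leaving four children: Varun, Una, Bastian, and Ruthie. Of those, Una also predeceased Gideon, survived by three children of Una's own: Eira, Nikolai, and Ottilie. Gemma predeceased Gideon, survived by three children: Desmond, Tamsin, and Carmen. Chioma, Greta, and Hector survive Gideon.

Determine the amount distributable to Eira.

Efua first takes £120,000, leaving a balance of £6,120,000. Efua then takes two-fifths of the balance (£2,448,000), for a total of £2,568,000. The remaining £3,672,000 passes to the descendants.
The descendants' portion (£3,672,000) is divided into 6 shares of £612,000: Chioma, Greta, and Hector each take £612,000; Kira's £612,000 share passes to Kira's issue; Sione's £612,000 share passes to Sione's issue; Gemma's £612,000 share passes to Gemma's issue.
Kira's share (£612,000) passes entirely to Gwendolyn.
Sione's share (£612,000) is divided into 4 shares of £153,000: Varun, Bastian, and Ruthie each take £153,000; Una's £153,000 share passes to Una's issue.
Una's share (£153,000) is divided into 3 shares of £51,000: Eira, Nikolai, and Ottilie each take £51,000.
Gemma's share (£612,000) is divided into 3 shares of £204,000: Desmond, Tamsin, and Carmen each take £204,000.

Eira receives £51,000.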